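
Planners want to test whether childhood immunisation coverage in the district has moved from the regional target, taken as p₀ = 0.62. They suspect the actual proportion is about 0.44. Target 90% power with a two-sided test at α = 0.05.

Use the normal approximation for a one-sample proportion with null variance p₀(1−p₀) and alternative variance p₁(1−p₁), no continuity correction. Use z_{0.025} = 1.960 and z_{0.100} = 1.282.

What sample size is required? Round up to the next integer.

n = 78

n = [z_{α/2}·√(p₀q₀) + z_β·√(p₁q₁)]² / (p₁ − p₀)²
  = [1.960·√(0.62·0.38) + 1.282·√(0.44·0.56)]² / (-0.18)²
  = [1.960·0.4854 + 1.282·0.4964]² / 0.0324
  = [1.5877]² / 0.0324
  = 77.80
Round up → n = 78.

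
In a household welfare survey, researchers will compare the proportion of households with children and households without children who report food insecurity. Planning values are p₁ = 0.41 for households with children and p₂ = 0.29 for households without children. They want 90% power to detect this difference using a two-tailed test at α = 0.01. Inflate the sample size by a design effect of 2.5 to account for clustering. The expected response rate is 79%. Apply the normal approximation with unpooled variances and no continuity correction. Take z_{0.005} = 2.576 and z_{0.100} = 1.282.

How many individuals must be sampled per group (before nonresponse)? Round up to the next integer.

n = (z_{α/2} + z_β)² · [p₁(1−p₁) + p₂(1−p₂)] / (p₁ − p₂)²
  = (2.576 + 1.282)² · (0.41·0.59 + 0.29·0.71) / (0.12)²
  = (3.858)² · (0.2419 + 0.2059) / 0.0144
  = 14.8842 · 0.4478 / 0.0144
  = 462.86
Design effect: 2.5 × 462.86 = 1157.14.
Adjust for 79% response: 1157.14 / 0.79 = 1464.73.
Round up → n = 1465 per group.

n = 1465 per group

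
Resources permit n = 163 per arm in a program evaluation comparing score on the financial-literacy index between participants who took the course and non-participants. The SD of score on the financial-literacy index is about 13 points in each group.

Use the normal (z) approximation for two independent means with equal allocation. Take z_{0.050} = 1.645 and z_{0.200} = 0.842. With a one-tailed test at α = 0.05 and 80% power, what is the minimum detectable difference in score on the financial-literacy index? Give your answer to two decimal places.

δ = (z_α + z_β) · √((σ₁²+σ₂²)/n)
  = (1.645 + 0.842) · √(338/163)
  = 2.487 · √2.0736
  = 2.487 · 1.4400
  = 3.5813

Minimum detectable difference ≈ 3.58 points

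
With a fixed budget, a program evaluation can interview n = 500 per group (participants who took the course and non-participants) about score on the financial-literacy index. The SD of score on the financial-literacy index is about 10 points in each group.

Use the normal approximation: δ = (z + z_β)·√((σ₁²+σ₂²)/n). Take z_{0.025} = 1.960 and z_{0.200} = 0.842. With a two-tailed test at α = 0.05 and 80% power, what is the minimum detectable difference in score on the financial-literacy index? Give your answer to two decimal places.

δ = (z_{α/2} + z_β) · √((σ₁²+σ₂²)/n)
  = (1.960 + 0.842) · √(200/500)
  = 2.802 · √0.4
  = 2.802 · 0.6325
  = 1.7721

Minimum detectable difference ≈ 1.77 points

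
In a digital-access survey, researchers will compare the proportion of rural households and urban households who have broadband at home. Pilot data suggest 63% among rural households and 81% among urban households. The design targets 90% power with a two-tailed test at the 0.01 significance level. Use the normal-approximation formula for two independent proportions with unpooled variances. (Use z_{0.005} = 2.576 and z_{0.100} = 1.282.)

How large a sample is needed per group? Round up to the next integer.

n = (z_{α/2} + z_β)² · [p₁(1−p₁) + p₂(1−p₂)] / (p₁ − p₂)²
  = (2.576 + 1.282)² · (0.63·0.37 + 0.81·0.19) / (-0.18)²
  = (3.858)² · (0.2331 + 0.1539) / 0.0324
  = 14.8842 · 0.3870 / 0.0324
  = 177.78
Round up → n = 178 per group.

n = 178 per group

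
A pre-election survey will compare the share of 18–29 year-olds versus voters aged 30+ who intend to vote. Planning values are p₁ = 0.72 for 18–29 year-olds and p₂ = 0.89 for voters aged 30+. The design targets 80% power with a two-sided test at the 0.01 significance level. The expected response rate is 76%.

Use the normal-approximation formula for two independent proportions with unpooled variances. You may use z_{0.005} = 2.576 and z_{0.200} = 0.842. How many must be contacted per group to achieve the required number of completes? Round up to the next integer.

n = 160 per group

n = (z_{α/2} + z_β)² · [p₁(1−p₁) + p₂(1−p₂)] / (p₁ − p₂)²
  = (2.576 + 0.842)² · (0.72·0.28 + 0.89·0.11) / (-0.17)²
  = (3.418)² · (0.2016 + 0.0979) / 0.0289
  = 11.6827 · 0.2995 / 0.0289
  = 121.07
Adjust for 76% response: 121.07 / 0.76 = 159.31.
Round up → n = 160 per group.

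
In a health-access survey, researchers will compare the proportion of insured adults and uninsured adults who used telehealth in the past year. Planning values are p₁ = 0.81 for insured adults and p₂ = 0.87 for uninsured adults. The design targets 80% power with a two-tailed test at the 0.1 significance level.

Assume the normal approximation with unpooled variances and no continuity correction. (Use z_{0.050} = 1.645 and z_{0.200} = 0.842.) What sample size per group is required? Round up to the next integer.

n = 459 per group

n = (z_{α/2} + z_β)² · [p₁(1−p₁) + p₂(1−p₂)] / (p₁ − p₂)²
  = (1.645 + 0.842)² · (0.81·0.19 + 0.87·0.13) / (-0.06)²
  = (2.487)² · (0.1539 + 0.1131) / 0.0036
  = 6.1852 · 0.2670 / 0.0036
  = 458.73
Round up → n = 459 per group.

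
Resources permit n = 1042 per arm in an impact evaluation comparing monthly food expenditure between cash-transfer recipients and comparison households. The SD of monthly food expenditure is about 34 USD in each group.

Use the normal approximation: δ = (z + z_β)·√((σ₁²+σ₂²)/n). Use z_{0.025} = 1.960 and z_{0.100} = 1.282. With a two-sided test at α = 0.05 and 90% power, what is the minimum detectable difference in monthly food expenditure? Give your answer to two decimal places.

Minimum detectable difference ≈ 4.83 USD

δ = (z_{α/2} + z_β) · √((σ₁²+σ₂²)/n)
  = (1.960 + 1.282) · √(2312/1042)
  = 3.242 · √2.2188
  = 3.242 · 1.4896
  = 4.8292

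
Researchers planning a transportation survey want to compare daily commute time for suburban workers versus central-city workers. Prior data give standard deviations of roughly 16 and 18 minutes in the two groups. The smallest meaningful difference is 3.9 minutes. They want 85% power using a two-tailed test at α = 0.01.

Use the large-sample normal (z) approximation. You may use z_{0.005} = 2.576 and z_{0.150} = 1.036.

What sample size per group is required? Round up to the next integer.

n = 498 per group

n = (z_{α/2} + z_β)² · (σ₁² + σ₂²) / δ²
  = (2.576 + 1.036)² · (16² + 18² = 580) / 3.9²
  = 13.0465 · 580 / 15.21
  = 497.50
Round up → n = 498 per group.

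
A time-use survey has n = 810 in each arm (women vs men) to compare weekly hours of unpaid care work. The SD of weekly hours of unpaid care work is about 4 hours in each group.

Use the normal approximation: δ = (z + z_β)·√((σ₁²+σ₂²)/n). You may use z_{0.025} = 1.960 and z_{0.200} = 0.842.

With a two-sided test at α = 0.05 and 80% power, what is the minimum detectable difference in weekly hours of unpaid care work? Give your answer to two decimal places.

δ = (z_{α/2} + z_β) · √((σ₁²+σ₂²)/n)
  = (1.960 + 0.842) · √(32/810)
  = 2.802 · √0.03951
  = 2.802 · 0.1988
  = 0.5569

Minimum detectable difference ≈ 0.56 hours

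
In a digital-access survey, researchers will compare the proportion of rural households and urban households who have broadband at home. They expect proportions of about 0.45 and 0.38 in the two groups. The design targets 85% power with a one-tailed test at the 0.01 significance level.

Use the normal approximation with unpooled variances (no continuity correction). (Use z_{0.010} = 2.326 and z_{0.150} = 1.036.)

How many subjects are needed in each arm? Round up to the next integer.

n = (z_α + z_β)² · [p₁(1−p₁) + p₂(1−p₂)] / (p₁ − p₂)²
  = (2.326 + 1.036)² · (0.45·0.55 + 0.38·0.62) / (0.07)²
  = (3.362)² · (0.2475 + 0.2356) / 0.0049
  = 11.3030 · 0.4831 / 0.0049
  = 1114.39
Round up → n = 1115 per group.

n = 1115 per group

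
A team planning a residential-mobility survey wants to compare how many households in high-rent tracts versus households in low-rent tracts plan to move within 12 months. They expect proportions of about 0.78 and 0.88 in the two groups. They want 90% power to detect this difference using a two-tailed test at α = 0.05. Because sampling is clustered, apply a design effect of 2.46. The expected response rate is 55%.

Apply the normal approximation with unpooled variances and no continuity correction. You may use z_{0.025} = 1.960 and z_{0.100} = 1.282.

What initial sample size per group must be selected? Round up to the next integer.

n = (z_{α/2} + z_β)² · [p₁(1−p₁) + p₂(1−p₂)] / (p₁ − p₂)²
  = (1.960 + 1.282)² · (0.78·0.22 + 0.88·0.12) / (-0.10)²
  = (3.242)² · (0.1716 + 0.1056) / 0.0100
  = 10.5106 · 0.2772 / 0.0100
  = 291.35
Design effect: 2.46 × 291.35 = 716.73.
Adjust for 55% response: 716.73 / 0.55 = 1303.14.
Round up → n = 1304 per group.

n = 1304 per group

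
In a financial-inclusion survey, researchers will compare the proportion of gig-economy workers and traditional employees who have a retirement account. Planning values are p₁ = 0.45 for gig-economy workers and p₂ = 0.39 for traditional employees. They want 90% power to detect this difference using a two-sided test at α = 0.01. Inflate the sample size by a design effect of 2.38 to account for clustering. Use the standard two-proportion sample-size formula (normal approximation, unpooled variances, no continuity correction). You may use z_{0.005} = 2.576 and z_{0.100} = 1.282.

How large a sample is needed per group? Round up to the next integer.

n = 4777 per group

n = (z_{α/2} + z_β)² · [p₁(1−p₁) + p₂(1−p₂)] / (p₁ − p₂)²
  = (2.576 + 1.282)² · (0.45·0.55 + 0.39·0.61) / (0.06)²
  = (3.858)² · (0.2475 + 0.2379) / 0.0036
  = 14.8842 · 0.4854 / 0.0036
  = 2006.88
Design effect: 2.38 × 2006.88 = 4776.38.
Round up → n = 4777 per group.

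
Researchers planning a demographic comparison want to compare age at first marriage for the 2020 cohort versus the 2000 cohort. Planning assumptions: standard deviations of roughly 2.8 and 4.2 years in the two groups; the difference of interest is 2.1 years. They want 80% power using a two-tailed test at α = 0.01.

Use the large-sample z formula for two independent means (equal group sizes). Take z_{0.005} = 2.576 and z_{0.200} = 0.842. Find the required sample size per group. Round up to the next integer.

n = 68 per group

n = (z_{α/2} + z_β)² · (σ₁² + σ₂²) / δ²
  = (2.576 + 0.842)² · (2.8² + 4.2² = 25.48) / 2.1²
  = 11.6827 · 25.48 / 4.41
  = 67.50
Round up → n = 68 per group.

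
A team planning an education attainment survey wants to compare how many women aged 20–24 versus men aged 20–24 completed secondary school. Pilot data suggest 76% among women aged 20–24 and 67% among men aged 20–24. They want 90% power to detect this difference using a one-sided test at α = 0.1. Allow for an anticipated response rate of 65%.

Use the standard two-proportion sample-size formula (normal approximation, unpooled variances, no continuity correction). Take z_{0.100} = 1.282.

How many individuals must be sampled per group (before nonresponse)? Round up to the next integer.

n = 504 per group

n = (z_α + z_β)² · [p₁(1−p₁) + p₂(1−p₂)] / (p₁ − p₂)²
  = (1.282 + 1.282)² · (0.76·0.24 + 0.67·0.33) / (0.09)²
  = (2.564)² · (0.1824 + 0.2211) / 0.0081
  = 6.5741 · 0.4035 / 0.0081
  = 327.49
Adjust for 65% response: 327.49 / 0.65 = 503.83.
Round up → n = 504 per group.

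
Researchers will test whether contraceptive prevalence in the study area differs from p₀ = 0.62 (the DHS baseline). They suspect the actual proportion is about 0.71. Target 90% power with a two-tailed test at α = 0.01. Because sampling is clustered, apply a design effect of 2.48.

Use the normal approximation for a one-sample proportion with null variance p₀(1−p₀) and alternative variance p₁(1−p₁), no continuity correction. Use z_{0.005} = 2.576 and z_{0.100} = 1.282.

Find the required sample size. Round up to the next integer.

n = [z_{α/2}·√(p₀q₀) + z_β·√(p₁q₁)]² / (p₁ − p₀)²
  = [2.576·√(0.62·0.38) + 1.282·√(0.71·0.29)]² / (0.09)²
  = [2.576·0.4854 + 1.282·0.4538]² / 0.0081
  = [1.8321]² / 0.0081
  = 414.38
Design effect: 2.48 × 414.38 = 1027.67.
Round up → n = 1028.

n = 1028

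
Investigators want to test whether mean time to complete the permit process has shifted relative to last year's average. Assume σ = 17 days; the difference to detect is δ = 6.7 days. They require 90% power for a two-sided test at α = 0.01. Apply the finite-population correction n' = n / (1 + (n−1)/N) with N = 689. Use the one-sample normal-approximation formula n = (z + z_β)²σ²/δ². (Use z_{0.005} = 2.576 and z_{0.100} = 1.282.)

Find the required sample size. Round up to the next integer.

n = 85

n = (z_{α/2} + z_β)² · σ² / δ²
  = (2.576 + 1.282)² · 17² / 6.7²
  = 14.8842 · 289 / 44.89
  = 95.82
Finite-population correction (N = 689): 95.82 / (1 + (95.82 − 1)/689) = 84.23.
Round up → n = 85.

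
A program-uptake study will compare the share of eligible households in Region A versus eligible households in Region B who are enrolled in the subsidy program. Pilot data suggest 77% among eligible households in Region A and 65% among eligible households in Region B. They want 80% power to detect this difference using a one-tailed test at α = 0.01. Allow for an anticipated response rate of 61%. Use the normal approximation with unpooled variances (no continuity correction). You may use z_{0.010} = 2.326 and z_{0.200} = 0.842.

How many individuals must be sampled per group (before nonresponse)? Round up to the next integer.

n = 463 per group

n = (z_α + z_β)² · [p₁(1−p₁) + p₂(1−p₂)] / (p₁ − p₂)²
  = (2.326 + 0.842)² · (0.77·0.23 + 0.65·0.35) / (0.12)²
  = (3.168)² · (0.1771 + 0.2275) / 0.0144
  = 10.0362 · 0.4046 / 0.0144
  = 281.99
Adjust for 61% response: 281.99 / 0.61 = 462.28.
Round up → n = 463 per group.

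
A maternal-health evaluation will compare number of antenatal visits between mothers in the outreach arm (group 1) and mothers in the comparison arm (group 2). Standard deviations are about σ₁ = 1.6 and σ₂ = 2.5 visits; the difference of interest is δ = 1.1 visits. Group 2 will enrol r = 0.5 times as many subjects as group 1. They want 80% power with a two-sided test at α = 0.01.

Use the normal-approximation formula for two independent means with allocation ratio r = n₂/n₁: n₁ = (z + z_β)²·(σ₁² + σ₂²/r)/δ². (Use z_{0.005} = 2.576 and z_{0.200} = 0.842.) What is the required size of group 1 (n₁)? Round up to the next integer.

n₁ = 146

n₁ = (z_{α/2} + z_β)² · (σ₁² + σ₂²/r) / δ²
   = (2.576 + 0.842)² · (1.6² + 2.5²/0.5) / 1.1²
   = 11.6827 · (2.56 + 12.5) / 1.21
   = 11.6827 · 15.06 / 1.21
   = 145.41
Round up → n₁ = 146; n₂ = r·n₁ = 0.5 × 146 = 73.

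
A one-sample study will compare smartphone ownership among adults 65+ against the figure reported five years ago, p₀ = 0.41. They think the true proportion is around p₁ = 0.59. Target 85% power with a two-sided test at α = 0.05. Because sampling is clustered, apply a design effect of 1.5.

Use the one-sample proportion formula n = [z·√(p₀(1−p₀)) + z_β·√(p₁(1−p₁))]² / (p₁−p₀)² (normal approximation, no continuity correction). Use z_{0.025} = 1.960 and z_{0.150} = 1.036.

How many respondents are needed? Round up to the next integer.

n = [z_{α/2}·√(p₀q₀) + z_β·√(p₁q₁)]² / (p₁ − p₀)²
  = [1.960·√(0.41·0.59) + 1.036·√(0.59·0.41)]² / (0.18)²
  = [1.960·0.4918 + 1.036·0.4918]² / 0.0324
  = [1.4735]² / 0.0324
  = 67.02
Design effect: 1.5 × 67.02 = 100.52.
Round up → n = 101.

n = 101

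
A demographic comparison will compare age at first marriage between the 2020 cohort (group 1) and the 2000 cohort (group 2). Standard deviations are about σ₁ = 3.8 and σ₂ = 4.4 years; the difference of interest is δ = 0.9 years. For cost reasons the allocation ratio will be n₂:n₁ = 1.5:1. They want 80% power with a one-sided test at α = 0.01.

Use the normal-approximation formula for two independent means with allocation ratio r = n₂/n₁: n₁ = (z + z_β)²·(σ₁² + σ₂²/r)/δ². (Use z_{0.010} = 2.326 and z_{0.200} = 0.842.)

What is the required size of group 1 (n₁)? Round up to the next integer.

n₁ = (z_α + z_β)² · (σ₁² + σ₂²/r) / δ²
   = (2.326 + 0.842)² · (3.8² + 4.4²/1.5) / 0.9²
   = 10.0362 · (14.44 + 12.9067) / 0.81
   = 10.0362 · 27.3467 / 0.81
   = 338.84
Round up → n₁ = 339; n₂ = r·n₁ = 1.5 × 339 = 509.

n₁ = 339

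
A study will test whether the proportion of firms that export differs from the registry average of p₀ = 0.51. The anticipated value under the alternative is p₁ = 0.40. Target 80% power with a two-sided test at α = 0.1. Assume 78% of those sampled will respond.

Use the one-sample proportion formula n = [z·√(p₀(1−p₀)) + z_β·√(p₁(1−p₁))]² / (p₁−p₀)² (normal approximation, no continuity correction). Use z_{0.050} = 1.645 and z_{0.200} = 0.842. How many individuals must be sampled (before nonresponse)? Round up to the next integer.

n = [z_{α/2}·√(p₀q₀) + z_β·√(p₁q₁)]² / (p₁ − p₀)²
  = [1.645·√(0.51·0.49) + 0.842·√(0.40·0.60)]² / (-0.11)²
  = [1.645·0.4999 + 0.842·0.4899]² / 0.0121
  = [1.2348]² / 0.0121
  = 126.02
Adjust for 78% response: 126.02 / 0.78 = 161.56.
Round up → n = 162.

n = 162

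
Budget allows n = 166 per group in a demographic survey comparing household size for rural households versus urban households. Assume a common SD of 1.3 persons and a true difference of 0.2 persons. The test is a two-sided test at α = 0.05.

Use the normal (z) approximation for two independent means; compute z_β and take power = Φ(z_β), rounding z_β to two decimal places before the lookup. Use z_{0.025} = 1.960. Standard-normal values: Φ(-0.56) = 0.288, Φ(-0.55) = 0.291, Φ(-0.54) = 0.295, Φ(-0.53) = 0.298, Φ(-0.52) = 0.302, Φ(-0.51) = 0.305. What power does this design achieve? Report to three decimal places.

Power ≈ 0.288

z_β = δ·√(n/(σ₁²+σ₂²)) − z_{α/2}
    = 0.2 · √(166/3.38) − 1.960
    = 0.2 · 7.00803 − 1.960
    = 1.4016 − 1.960 = -0.5584 → -0.56
Power = Φ(-0.56) = 0.288.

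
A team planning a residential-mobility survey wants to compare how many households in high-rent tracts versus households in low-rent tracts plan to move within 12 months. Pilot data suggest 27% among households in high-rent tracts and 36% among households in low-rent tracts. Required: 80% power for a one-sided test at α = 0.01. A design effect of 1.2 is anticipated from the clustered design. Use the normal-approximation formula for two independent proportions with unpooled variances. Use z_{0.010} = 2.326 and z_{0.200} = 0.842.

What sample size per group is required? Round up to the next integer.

n = 636 per group

n = (z_α + z_β)² · [p₁(1−p₁) + p₂(1−p₂)] / (p₁ − p₂)²
  = (2.326 + 0.842)² · (0.27·0.73 + 0.36·0.64) / (-0.09)²
  = (3.168)² · (0.1971 + 0.2304) / 0.0081
  = 10.0362 · 0.4275 / 0.0081
  = 529.69
Design effect: 1.2 × 529.69 = 635.63.
Round up → n = 636 per group.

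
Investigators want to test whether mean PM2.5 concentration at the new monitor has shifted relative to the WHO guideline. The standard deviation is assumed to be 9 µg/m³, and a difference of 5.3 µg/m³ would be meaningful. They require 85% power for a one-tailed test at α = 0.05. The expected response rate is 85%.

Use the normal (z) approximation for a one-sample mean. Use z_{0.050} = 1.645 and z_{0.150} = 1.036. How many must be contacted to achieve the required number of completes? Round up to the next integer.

n = 25

n = (z_α + z_β)² · σ² / δ²
  = (1.645 + 1.036)² · 9² / 5.3²
  = 7.1878 · 81 / 28.09
  = 20.73
Adjust for 85% response: 20.73 / 0.85 = 24.38.
Round up → n = 25.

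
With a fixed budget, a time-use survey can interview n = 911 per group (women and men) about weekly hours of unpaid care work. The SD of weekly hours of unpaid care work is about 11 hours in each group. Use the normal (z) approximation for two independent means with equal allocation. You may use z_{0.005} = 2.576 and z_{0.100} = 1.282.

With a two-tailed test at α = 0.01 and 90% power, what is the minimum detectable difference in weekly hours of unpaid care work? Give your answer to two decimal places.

Minimum detectable difference ≈ 1.99 hours

δ = (z_{α/2} + z_β) · √((σ₁²+σ₂²)/n)
  = (2.576 + 1.282) · √(242/911)
  = 3.858 · √0.26564
  = 3.858 · 0.5154
  = 1.9884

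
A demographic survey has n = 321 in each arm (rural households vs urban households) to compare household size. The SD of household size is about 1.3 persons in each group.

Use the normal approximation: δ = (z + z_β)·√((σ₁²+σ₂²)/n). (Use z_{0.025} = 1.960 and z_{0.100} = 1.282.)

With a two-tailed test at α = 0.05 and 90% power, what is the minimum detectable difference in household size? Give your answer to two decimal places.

δ = (z_{α/2} + z_β) · √((σ₁²+σ₂²)/n)
  = (1.960 + 1.282) · √(3.38/321)
  = 3.242 · √0.01053
  = 3.242 · 0.1026
  = 0.3327

Minimum detectable difference ≈ 0.33 persons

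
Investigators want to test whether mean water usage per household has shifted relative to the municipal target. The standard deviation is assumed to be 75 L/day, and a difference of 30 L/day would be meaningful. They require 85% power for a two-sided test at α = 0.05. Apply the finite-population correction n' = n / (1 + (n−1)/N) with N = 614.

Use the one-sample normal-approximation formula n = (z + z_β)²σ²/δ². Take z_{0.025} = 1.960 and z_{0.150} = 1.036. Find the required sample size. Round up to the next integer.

n = (z_{α/2} + z_β)² · σ² / δ²
  = (1.960 + 1.036)² · 75² / 30²
  = 8.9760 · 5625 / 900
  = 56.10
Finite-population correction (N = 614): 56.10 / (1 + (56.10 − 1)/614) = 51.48.
Round up → n = 52.

n = 52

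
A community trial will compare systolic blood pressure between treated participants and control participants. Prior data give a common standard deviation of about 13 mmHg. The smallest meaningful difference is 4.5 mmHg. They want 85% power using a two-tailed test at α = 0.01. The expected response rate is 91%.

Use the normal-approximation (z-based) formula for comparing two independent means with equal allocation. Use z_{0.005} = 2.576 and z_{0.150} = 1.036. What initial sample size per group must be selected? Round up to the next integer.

n = (z_{α/2} + z_β)² · (σ₁² + σ₂²) / δ²
  = (2.576 + 1.036)² · (2·13² = 338) / 4.5²
  = 13.0465 · 338 / 20.25
  = 217.76
Adjust for 91% response: 217.76 / 0.91 = 239.30.
Round up → n = 240 per group.

n = 240 per group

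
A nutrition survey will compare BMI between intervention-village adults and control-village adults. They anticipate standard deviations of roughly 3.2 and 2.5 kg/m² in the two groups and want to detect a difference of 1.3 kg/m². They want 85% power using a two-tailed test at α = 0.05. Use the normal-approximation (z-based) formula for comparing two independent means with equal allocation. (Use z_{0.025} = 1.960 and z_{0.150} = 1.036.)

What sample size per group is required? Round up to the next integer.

n = 88 per group

n = (z_{α/2} + z_β)² · (σ₁² + σ₂²) / δ²
  = (1.960 + 1.036)² · (3.2² + 2.5² = 16.49) / 1.3²
  = 8.9760 · 16.49 / 1.69
  = 87.58
Round up → n = 88 per group.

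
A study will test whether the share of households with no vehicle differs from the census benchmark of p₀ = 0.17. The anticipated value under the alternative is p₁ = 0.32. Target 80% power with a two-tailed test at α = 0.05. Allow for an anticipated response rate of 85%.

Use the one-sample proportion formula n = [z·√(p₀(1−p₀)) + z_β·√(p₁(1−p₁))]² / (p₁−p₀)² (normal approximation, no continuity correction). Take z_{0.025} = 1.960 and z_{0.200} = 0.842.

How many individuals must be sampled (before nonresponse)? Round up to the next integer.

n = 67

n = [z_{α/2}·√(p₀q₀) + z_β·√(p₁q₁)]² / (p₁ − p₀)²
  = [1.960·√(0.17·0.83) + 0.842·√(0.32·0.68)]² / (0.15)²
  = [1.960·0.3756 + 0.842·0.4665]² / 0.0225
  = [1.1290]² / 0.0225
  = 56.65
Adjust for 85% response: 56.65 / 0.85 = 66.65.
Round up → n = 67.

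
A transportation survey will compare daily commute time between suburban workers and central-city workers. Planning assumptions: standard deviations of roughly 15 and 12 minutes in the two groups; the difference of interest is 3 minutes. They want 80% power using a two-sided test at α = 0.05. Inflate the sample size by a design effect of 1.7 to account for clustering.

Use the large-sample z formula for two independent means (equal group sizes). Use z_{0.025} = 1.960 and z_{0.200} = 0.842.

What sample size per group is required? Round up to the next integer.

n = (z_{α/2} + z_β)² · (σ₁² + σ₂²) / δ²
  = (1.960 + 0.842)² · (15² + 12² = 369) / 3²
  = 7.8512 · 369 / 9
  = 321.90
Design effect: 1.7 × 321.90 = 547.23.
Round up → n = 548 per group.

n = 548 per group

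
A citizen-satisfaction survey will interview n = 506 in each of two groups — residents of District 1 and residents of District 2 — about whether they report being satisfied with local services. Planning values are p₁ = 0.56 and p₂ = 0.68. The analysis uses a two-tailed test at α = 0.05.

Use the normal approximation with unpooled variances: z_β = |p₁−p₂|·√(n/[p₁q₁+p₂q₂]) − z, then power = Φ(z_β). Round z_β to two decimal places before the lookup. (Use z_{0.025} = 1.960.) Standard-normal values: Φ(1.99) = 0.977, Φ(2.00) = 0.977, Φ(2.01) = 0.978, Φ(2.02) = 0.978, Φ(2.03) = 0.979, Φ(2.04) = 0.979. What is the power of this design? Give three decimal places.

z_β = |p₁−p₂|·√(n/[p₁q₁+p₂q₂]) − z_{α/2}
    = 0.12 · √(506/0.4640) − 1.960
    = 0.12 · 33.0230 − 1.960
    = 3.9628 − 1.960 = 2.0028 → 2.00
Power = Φ(2.00) = 0.977.

Power ≈ 0.977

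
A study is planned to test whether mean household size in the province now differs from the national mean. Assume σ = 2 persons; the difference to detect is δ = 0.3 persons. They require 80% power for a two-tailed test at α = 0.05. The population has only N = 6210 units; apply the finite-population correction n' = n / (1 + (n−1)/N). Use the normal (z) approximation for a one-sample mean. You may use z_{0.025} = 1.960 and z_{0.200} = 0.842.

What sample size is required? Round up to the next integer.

n = (z_{α/2} + z_β)² · σ² / δ²
  = (1.960 + 0.842)² · 2² / 0.3²
  = 7.8512 · 4 / 0.09
  = 348.94
Finite-population correction (N = 6210): 348.94 / (1 + (348.94 − 1)/6210) = 330.43.
Round up → n = 331.

n = 331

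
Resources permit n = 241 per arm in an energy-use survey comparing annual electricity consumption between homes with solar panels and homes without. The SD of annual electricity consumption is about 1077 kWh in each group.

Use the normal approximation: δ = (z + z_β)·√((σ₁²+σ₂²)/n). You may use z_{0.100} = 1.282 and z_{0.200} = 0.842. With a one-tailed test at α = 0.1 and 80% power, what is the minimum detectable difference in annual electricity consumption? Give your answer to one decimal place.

Minimum detectable difference ≈ 208.4 kWh

δ = (z_α + z_β) · √((σ₁²+σ₂²)/n)
  = (1.282 + 0.842) · √(2319858/241)
  = 2.124 · √9626.0
  = 2.124 · 98.1120
  = 208.3899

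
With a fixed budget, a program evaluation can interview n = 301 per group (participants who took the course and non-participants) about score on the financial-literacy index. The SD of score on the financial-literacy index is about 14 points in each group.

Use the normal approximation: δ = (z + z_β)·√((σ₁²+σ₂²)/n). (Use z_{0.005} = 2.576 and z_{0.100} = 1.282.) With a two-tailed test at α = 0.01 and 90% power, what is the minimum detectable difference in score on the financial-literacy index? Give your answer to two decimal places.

Minimum detectable difference ≈ 4.40 points

δ = (z_{α/2} + z_β) · √((σ₁²+σ₂²)/n)
  = (2.576 + 1.282) · √(392/301)
  = 3.858 · √1.3023
  = 3.858 · 1.1412
  = 4.4027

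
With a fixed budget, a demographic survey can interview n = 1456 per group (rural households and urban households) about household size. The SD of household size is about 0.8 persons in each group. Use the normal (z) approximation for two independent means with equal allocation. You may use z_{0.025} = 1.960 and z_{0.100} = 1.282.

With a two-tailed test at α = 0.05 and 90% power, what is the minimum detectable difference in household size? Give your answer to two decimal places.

δ = (z_{α/2} + z_β) · √((σ₁²+σ₂²)/n)
  = (1.960 + 1.282) · √(1.28/1456)
  = 3.242 · √0.00088
  = 3.242 · 0.0296
  = 0.0961

Minimum detectable difference ≈ 0.10 persons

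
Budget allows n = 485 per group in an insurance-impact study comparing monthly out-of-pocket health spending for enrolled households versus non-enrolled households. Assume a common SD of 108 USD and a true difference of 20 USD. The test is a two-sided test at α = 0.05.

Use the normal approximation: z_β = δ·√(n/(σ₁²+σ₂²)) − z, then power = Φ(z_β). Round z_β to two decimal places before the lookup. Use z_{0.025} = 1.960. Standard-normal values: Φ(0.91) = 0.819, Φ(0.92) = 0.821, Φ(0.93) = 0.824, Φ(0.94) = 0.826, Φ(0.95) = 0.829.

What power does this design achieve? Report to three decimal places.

Power ≈ 0.821

z_β = δ·√(n/(σ₁²+σ₂²)) − z_{α/2}
    = 20 · √(485/23328) − 1.960
    = 20 · 0.14419 − 1.960
    = 2.8838 − 1.960 = 0.9238 → 0.92
Power = Φ(0.92) = 0.821.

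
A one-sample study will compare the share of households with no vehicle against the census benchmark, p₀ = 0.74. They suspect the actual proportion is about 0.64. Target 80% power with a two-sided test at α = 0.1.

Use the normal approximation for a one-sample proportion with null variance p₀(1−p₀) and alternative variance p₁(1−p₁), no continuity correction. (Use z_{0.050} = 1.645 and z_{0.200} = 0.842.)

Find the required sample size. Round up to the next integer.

n = [z_{α/2}·√(p₀q₀) + z_β·√(p₁q₁)]² / (p₁ − p₀)²
  = [1.645·√(0.74·0.26) + 0.842·√(0.64·0.36)]² / (-0.10)²
  = [1.645·0.4386 + 0.842·0.4800]² / 0.0100
  = [1.1257]² / 0.0100
  = 126.72
Round up → n = 127.

n = 127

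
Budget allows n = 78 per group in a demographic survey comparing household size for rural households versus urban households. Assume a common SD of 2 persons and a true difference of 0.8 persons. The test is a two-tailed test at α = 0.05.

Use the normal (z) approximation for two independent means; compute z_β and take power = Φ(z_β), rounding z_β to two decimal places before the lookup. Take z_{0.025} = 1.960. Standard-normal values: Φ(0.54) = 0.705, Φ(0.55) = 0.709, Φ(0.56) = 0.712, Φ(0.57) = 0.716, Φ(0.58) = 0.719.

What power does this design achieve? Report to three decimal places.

Power ≈ 0.705

z_β = δ·√(n/(σ₁²+σ₂²)) − z_{α/2}
    = 0.8 · √(78/8) − 1.960
    = 0.8 · 3.12250 − 1.960
    = 2.4980 − 1.960 = 0.5380 → 0.54
Power = Φ(0.54) = 0.705.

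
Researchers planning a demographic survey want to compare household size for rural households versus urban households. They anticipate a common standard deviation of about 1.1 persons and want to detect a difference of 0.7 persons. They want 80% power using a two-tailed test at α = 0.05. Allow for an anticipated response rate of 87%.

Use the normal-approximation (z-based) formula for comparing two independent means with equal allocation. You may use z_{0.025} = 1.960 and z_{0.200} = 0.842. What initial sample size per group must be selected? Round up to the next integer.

n = 45 per group

n = (z_{α/2} + z_β)² · (σ₁² + σ₂²) / δ²
  = (1.960 + 0.842)² · (2·1.1² = 2.42) / 0.7²
  = 7.8512 · 2.42 / 0.49
  = 38.78
Adjust for 87% response: 38.78 / 0.87 = 44.57.
Round up → n = 45 per group.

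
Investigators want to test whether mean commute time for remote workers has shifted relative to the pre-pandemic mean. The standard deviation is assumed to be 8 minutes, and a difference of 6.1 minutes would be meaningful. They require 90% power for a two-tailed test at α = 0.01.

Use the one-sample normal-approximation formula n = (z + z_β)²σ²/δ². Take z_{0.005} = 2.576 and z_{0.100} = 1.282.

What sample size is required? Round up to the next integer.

n = (z_{α/2} + z_β)² · σ² / δ²
  = (2.576 + 1.282)² · 8² / 6.1²
  = 14.8842 · 64 / 37.21
  = 25.60
Round up → n = 26.

n = 26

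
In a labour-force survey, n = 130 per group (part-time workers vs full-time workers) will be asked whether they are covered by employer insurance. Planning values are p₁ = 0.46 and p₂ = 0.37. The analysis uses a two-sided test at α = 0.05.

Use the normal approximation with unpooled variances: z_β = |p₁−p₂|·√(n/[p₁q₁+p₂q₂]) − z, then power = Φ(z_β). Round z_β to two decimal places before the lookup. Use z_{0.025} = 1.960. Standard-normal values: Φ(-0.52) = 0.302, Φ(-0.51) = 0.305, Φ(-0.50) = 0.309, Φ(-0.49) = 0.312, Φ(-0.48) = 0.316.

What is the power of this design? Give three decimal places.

Power ≈ 0.316

z_β = |p₁−p₂|·√(n/[p₁q₁+p₂q₂]) − z_{α/2}
    = 0.09 · √(130/0.4815) − 1.960
    = 0.09 · 16.4314 − 1.960
    = 1.4788 − 1.960 = -0.4812 → -0.48
Power = Φ(-0.48) = 0.316.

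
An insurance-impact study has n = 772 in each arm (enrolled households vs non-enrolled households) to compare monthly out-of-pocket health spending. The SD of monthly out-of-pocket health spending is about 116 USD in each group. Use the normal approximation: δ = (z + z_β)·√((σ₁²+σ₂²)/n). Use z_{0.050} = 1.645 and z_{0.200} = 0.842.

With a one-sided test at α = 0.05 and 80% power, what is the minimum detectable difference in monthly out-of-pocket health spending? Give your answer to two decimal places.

Minimum detectable difference ≈ 14.68 USD

δ = (z_α + z_β) · √((σ₁²+σ₂²)/n)
  = (1.645 + 0.842) · √(26912/772)
  = 2.487 · √34.8601
  = 2.487 · 5.9042
  = 14.6839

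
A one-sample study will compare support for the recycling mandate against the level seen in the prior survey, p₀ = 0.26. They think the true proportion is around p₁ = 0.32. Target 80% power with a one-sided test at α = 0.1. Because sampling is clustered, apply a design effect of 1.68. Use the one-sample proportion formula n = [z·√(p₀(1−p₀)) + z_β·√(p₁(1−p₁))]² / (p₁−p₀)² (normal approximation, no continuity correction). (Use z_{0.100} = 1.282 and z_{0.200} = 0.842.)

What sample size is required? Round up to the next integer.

n = [z_α·√(p₀q₀) + z_β·√(p₁q₁)]² / (p₁ − p₀)²
  = [1.282·√(0.26·0.74) + 0.842·√(0.32·0.68)]² / (0.06)²
  = [1.282·0.4386 + 0.842·0.4665]² / 0.0036
  = [0.9551]² / 0.0036
  = 253.39
Design effect: 1.68 × 253.39 = 425.70.
Round up → n = 426.

n = 426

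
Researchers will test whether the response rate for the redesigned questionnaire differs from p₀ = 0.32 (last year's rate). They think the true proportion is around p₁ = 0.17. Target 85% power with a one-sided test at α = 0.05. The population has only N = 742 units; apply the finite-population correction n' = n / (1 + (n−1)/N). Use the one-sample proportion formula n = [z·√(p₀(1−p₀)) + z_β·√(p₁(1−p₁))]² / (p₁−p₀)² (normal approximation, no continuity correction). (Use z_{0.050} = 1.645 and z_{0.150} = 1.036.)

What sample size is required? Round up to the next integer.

n = 56

n = [z_α·√(p₀q₀) + z_β·√(p₁q₁)]² / (p₁ − p₀)²
  = [1.645·√(0.32·0.68) + 1.036·√(0.17·0.83)]² / (-0.15)²
  = [1.645·0.4665 + 1.036·0.3756]² / 0.0225
  = [1.1565]² / 0.0225
  = 59.45
Finite-population correction (N = 742): 59.45 / (1 + (59.45 − 1)/742) = 55.10.
Round up → n = 56.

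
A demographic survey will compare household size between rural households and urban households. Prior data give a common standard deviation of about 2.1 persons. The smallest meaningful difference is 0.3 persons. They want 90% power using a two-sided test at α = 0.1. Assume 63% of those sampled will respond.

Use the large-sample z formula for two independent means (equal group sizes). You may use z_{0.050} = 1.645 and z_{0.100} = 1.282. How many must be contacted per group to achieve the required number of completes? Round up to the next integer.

n = (z_{α/2} + z_β)² · (σ₁² + σ₂²) / δ²
  = (1.645 + 1.282)² · (2·2.1² = 8.82) / 0.3²
  = 8.5673 · 8.82 / 0.09
  = 839.60
Adjust for 63% response: 839.60 / 0.63 = 1332.70.
Round up → n = 1333 per group.

n = 1333 per group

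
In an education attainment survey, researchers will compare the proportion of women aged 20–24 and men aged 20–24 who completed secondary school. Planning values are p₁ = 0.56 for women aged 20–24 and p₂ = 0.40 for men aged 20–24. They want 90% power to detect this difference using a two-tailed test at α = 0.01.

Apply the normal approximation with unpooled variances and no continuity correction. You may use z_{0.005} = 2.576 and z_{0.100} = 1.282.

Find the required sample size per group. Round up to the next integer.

n = 283 per group

n = (z_{α/2} + z_β)² · [p₁(1−p₁) + p₂(1−p₂)] / (p₁ − p₂)²
  = (2.576 + 1.282)² · (0.56·0.44 + 0.40·0.60) / (0.16)²
  = (3.858)² · (0.2464 + 0.2400) / 0.0256
  = 14.8842 · 0.4864 / 0.0256
  = 282.80
Round up → n = 283 per group.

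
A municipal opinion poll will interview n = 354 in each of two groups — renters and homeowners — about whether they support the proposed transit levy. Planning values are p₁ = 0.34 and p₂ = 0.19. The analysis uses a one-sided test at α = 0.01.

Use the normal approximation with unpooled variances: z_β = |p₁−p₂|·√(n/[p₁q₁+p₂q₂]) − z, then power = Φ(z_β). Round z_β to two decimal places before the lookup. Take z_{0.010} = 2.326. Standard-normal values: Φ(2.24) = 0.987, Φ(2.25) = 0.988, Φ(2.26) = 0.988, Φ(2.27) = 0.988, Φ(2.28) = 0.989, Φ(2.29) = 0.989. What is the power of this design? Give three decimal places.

Power ≈ 0.988

z_β = |p₁−p₂|·√(n/[p₁q₁+p₂q₂]) − z_α
    = 0.15 · √(354/0.3783) − 2.326
    = 0.15 · 30.5903 − 2.326
    = 4.5885 − 2.326 = 2.2625 → 2.26
Power = Φ(2.26) = 0.988.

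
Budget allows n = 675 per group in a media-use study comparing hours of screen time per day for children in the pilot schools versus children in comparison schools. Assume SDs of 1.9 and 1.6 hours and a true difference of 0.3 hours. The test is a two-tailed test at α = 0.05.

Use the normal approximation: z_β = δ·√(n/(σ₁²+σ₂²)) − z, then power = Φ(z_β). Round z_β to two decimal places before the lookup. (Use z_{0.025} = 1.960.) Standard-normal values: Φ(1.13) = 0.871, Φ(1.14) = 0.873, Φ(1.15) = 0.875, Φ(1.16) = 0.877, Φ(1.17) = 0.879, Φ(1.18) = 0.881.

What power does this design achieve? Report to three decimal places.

z_β = δ·√(n/(σ₁²+σ₂²)) − z_{α/2}
    = 0.3 · √(675/6.17) − 1.960
    = 0.3 · 10.45946 − 1.960
    = 3.1378 − 1.960 = 1.1778 → 1.18
Power = Φ(1.18) = 0.881.

Power ≈ 0.881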